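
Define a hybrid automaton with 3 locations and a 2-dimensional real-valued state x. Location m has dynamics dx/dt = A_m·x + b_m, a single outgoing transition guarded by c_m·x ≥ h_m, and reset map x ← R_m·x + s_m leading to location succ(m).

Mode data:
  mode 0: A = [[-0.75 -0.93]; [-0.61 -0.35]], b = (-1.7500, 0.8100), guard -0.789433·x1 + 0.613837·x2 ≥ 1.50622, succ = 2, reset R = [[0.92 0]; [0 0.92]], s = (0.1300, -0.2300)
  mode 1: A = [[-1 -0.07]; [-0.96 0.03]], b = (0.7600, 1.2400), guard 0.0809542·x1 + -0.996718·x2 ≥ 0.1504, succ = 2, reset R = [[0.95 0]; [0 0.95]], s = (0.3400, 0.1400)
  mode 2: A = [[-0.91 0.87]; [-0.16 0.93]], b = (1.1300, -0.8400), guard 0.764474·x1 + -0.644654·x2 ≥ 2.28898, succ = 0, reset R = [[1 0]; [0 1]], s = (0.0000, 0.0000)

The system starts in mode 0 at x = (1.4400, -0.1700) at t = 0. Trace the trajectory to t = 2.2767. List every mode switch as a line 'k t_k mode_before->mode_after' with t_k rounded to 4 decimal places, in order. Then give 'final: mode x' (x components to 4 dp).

1 1.3857 0->2
final: 2 0.4490 0.1824

Mode 0: guard c·x = 1.5062 hit at Δt = 1.3857 (t = 1.3857), x⁻ = (-1.2373, 0.8625) → reset → x⁺ = (-1.0083, 0.5635), jump to mode 2
Mode 2: flow for 0.8910 to horizon, guard not reached → x = (0.4490, 0.1824)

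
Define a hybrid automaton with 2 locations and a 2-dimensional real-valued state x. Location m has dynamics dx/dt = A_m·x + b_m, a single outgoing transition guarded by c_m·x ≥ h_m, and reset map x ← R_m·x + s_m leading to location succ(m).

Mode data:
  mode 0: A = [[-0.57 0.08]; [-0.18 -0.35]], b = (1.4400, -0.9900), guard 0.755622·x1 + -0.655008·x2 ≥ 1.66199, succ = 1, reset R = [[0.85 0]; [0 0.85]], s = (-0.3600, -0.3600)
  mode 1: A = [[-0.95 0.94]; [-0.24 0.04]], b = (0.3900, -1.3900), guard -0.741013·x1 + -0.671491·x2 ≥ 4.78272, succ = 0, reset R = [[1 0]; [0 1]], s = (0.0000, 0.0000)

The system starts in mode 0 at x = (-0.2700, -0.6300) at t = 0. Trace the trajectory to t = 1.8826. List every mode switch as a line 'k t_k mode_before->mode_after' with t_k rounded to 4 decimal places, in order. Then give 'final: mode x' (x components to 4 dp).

1 1.1122 0->1
final: 1 -0.6938 -2.6782

Mode 0: guard c·x = 1.6620 hit at Δt = 1.1122 (t = 1.1122), x⁻ = (0.9724, -1.4155) → reset → x⁺ = (0.4666, -1.5632), jump to mode 1
Mode 1: flow for 0.7704 to horizon, guard not reached → x = (-0.6938, -2.6782)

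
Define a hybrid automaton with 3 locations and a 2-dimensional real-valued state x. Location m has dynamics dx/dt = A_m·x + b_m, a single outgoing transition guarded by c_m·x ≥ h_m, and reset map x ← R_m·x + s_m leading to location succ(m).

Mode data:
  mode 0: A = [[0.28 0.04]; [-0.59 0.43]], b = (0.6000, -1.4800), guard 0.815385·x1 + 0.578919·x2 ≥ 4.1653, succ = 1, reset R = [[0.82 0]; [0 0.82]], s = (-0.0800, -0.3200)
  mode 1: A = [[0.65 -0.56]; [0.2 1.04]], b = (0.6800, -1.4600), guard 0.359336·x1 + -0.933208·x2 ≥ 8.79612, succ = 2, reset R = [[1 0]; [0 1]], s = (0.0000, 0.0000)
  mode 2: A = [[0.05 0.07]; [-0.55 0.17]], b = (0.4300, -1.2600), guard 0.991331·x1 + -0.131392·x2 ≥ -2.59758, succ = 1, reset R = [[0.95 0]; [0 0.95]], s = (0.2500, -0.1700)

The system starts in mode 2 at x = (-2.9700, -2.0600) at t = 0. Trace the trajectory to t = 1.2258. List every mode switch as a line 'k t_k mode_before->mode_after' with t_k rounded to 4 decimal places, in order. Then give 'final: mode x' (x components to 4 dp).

Mode 2: guard c·x = -2.5976 hit at Δt = 0.5514 (t = 0.5514), x⁻ = (-2.8931, -2.0585) → reset → x⁺ = (-2.4985, -2.1256), jump to mode 1
Mode 1: flow for 0.6744 to horizon, guard not reached → x = (-1.5112, -6.1470)

1 0.5514 2->1
final: 1 -1.5112 -6.1470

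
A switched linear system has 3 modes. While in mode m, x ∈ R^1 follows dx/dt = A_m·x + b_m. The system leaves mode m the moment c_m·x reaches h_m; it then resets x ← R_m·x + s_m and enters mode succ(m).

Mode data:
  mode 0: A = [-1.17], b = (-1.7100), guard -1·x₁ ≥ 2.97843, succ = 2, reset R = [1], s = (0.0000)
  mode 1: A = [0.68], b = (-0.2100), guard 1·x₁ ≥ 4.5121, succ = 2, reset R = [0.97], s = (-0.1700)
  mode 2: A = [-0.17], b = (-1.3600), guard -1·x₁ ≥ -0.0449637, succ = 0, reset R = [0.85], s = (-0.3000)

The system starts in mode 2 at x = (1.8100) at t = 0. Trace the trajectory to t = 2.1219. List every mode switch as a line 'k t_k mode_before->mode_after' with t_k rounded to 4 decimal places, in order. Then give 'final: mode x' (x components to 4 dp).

1 1.1668 2->0
final: 0 -1.0691

Mode 2: guard c·x = -0.0450 hit at Δt = 1.1668 (t = 1.1668), x⁻ = (0.0450) → reset → x⁺ = (-0.2618), jump to mode 0
Mode 0: flow for 0.9551 to horizon, guard not reached → x = (-1.0691)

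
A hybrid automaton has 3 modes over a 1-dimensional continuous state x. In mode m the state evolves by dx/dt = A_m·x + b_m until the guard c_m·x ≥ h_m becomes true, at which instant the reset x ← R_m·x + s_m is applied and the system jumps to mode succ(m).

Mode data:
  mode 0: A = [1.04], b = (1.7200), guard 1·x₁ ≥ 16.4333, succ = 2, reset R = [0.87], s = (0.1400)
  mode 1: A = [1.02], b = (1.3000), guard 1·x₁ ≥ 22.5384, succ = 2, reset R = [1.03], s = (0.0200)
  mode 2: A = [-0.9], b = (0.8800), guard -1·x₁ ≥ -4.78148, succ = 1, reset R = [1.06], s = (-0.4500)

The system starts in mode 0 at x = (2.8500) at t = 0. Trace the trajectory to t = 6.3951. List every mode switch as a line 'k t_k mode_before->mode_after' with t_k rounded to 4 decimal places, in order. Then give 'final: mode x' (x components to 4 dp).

1 1.3368 0->2
2 2.7409 2->1
3 4.1100 1->2
4 6.0730 2->1
final: 1 6.9106

Mode 0: guard c·x = 16.4333 hit at Δt = 1.3368 (t = 1.3368), x⁻ = (16.4333) → reset → x⁺ = (14.4370), jump to mode 2
Mode 2: guard c·x = -4.7815 hit at Δt = 1.4041 (t = 2.7409), x⁻ = (4.7815) → reset → x⁺ = (4.6184), jump to mode 1
Mode 1: guard c·x = 22.5384 hit at Δt = 1.3691 (t = 4.1100), x⁻ = (22.5384) → reset → x⁺ = (23.2346), jump to mode 2
Mode 2: guard c·x = -4.7815 hit at Δt = 1.9630 (t = 6.0730), x⁻ = (4.7815) → reset → x⁺ = (4.6184), jump to mode 1
Mode 1: flow for 0.3221 to horizon, guard not reached → x = (6.9106)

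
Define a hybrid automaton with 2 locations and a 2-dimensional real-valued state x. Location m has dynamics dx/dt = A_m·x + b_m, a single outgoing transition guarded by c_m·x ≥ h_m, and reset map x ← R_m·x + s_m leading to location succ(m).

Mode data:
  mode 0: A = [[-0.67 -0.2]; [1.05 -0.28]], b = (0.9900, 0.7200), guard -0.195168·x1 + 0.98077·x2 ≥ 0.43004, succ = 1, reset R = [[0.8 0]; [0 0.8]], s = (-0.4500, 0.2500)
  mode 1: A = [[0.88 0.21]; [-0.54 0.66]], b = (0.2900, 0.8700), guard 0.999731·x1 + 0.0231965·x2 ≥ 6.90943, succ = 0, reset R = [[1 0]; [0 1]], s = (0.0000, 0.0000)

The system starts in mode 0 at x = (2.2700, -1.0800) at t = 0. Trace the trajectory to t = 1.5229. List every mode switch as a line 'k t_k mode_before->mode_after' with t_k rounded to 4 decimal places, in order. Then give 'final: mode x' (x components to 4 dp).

Mode 0: guard c·x = 0.4300 hit at Δt = 0.6402 (t = 0.6402), x⁻ = (1.9947, 0.8354) → reset → x⁺ = (1.1457, 0.9183), jump to mode 1
Mode 1: flow for 0.8827 to horizon, guard not reached → x = (3.2134, 1.4312)

1 0.6402 0->1
final: 1 3.2134 1.4312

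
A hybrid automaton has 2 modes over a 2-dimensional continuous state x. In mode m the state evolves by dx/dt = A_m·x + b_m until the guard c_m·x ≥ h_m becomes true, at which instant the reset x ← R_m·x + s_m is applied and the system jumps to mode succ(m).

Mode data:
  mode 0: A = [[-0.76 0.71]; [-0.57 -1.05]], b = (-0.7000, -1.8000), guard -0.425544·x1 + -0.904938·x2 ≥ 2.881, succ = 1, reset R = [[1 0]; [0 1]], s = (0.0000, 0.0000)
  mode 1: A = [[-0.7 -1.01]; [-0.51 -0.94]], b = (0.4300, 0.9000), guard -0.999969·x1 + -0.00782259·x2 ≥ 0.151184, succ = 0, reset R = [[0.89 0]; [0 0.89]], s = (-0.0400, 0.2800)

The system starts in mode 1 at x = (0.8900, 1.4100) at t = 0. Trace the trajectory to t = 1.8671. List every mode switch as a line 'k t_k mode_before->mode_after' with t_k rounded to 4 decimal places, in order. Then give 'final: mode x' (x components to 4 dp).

1 1.1443 1->0
final: 0 -0.3752 -0.2750

Mode 1: guard c·x = 0.1512 hit at Δt = 1.1443 (t = 1.1443), x⁻ = (-0.1594, 1.0482) → reset → x⁺ = (-0.1819, 1.2129), jump to mode 0
Mode 0: flow for 0.7228 to horizon, guard not reached → x = (-0.3752, -0.2750)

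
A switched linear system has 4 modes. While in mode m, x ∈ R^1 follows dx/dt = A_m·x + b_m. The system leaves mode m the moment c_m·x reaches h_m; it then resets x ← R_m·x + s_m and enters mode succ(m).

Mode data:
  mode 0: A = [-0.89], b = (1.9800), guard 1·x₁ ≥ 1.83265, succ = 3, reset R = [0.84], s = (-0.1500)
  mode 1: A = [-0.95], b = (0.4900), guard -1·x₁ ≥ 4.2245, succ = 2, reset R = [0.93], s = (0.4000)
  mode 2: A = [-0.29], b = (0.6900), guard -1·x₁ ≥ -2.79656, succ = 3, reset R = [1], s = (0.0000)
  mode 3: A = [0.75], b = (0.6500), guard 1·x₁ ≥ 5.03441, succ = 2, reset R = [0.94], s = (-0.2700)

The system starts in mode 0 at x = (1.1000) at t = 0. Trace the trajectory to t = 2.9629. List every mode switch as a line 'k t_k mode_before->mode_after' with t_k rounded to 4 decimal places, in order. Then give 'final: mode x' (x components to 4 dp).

Mode 0: guard c·x = 1.8326 hit at Δt = 1.1841 (t = 1.1841), x⁻ = (1.8326) → reset → x⁺ = (1.3894), jump to mode 3
Mode 3: guard c·x = 5.0344 hit at Δt = 1.2820 (t = 2.4661), x⁻ = (5.0344) → reset → x⁺ = (4.4623), jump to mode 2
Mode 2: flow for 0.4968 to horizon, guard not reached → x = (4.1829)

1 1.1841 0->3
2 2.4661 3->2
final: 2 4.1829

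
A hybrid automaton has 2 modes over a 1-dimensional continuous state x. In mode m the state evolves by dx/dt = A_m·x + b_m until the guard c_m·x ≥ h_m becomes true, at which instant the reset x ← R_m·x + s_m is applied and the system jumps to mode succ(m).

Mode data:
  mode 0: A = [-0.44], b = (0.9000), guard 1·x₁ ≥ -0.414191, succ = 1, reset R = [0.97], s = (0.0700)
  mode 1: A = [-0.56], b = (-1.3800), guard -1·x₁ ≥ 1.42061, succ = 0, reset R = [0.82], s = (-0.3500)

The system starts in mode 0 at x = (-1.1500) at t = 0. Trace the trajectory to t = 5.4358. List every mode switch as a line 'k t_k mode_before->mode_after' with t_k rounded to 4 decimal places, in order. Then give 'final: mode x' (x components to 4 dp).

1 0.5948 0->1
2 1.8708 1->0
3 2.7113 0->1
4 3.9873 1->0
5 4.8279 0->1
final: 1 -0.9471

Mode 0: guard c·x = -0.4142 hit at Δt = 0.5948 (t = 0.5948), x⁻ = (-0.4142) → reset → x⁺ = (-0.3318), jump to mode 1
Mode 1: guard c·x = 1.4206 hit at Δt = 1.2760 (t = 1.8708), x⁻ = (-1.4206) → reset → x⁺ = (-1.5149), jump to mode 0
Mode 0: guard c·x = -0.4142 hit at Δt = 0.8406 (t = 2.7113), x⁻ = (-0.4142) → reset → x⁺ = (-0.3318), jump to mode 1
Mode 1: guard c·x = 1.4206 hit at Δt = 1.2760 (t = 3.9873), x⁻ = (-1.4206) → reset → x⁺ = (-1.5149), jump to mode 0
Mode 0: guard c·x = -0.4142 hit at Δt = 0.8406 (t = 4.8279), x⁻ = (-0.4142) → reset → x⁺ = (-0.3318), jump to mode 1
Mode 1: flow for 0.6079 to horizon, guard not reached → x = (-0.9471)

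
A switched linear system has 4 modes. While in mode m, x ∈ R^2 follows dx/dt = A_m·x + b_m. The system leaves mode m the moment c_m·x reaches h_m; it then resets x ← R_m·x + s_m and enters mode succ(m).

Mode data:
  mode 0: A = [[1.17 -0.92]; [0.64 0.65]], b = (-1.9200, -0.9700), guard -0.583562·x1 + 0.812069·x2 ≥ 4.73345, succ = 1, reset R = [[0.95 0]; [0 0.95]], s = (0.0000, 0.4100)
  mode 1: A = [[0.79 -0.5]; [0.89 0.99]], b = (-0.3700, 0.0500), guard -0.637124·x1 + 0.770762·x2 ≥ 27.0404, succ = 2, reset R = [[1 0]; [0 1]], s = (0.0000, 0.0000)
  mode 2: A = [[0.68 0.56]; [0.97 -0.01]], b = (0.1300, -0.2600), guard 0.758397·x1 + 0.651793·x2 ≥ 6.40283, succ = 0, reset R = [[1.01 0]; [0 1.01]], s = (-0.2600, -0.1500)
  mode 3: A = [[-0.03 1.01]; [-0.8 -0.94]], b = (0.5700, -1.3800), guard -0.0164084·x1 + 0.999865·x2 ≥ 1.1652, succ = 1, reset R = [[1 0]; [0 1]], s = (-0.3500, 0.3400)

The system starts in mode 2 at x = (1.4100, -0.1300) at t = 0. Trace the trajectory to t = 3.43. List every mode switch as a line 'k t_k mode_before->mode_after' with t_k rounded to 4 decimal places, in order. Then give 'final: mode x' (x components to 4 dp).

Mode 2: guard c·x = 6.4028 hit at Δt = 1.4478 (t = 1.4478), x⁻ = (5.4301, 3.5052) → reset → x⁺ = (5.2244, 3.3902), jump to mode 0
Mode 0: guard c·x = 4.7335 hit at Δt = 0.8767 (t = 2.3245), x⁻ = (4.0300, 8.7249) → reset → x⁺ = (3.8285, 8.6987), jump to mode 1
Mode 1: flow for 1.1055 to horizon, guard not reached → x = (-5.7564, 28.6202)

1 1.4478 2->0
2 2.3245 0->1
final: 1 -5.7564 28.6202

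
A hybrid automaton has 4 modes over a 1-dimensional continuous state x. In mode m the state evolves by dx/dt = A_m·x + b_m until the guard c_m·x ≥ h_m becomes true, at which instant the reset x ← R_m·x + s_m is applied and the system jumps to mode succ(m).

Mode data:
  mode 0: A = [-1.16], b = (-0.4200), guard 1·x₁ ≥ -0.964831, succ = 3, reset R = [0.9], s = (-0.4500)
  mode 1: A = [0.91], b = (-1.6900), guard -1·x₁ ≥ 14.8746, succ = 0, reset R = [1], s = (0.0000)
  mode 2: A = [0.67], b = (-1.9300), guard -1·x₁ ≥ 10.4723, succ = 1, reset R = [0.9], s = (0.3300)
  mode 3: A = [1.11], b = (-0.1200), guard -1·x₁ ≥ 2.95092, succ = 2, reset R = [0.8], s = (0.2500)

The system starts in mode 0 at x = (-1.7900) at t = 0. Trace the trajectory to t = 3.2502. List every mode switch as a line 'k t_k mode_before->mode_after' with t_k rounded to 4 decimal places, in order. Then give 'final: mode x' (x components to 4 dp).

1 0.7435 0->3
2 1.4308 3->2
3 2.8995 2->1
final: 1 -13.2124

Mode 0: guard c·x = -0.9648 hit at Δt = 0.7435 (t = 0.7435), x⁻ = (-0.9648) → reset → x⁺ = (-1.3183), jump to mode 3
Mode 3: guard c·x = 2.9509 hit at Δt = 0.6873 (t = 1.4308), x⁻ = (-2.9509) → reset → x⁺ = (-2.1107), jump to mode 2
Mode 2: guard c·x = 10.4723 hit at Δt = 1.4687 (t = 2.8995), x⁻ = (-10.4723) → reset → x⁺ = (-9.0951), jump to mode 1
Mode 1: flow for 0.3507 to horizon, guard not reached → x = (-13.2124)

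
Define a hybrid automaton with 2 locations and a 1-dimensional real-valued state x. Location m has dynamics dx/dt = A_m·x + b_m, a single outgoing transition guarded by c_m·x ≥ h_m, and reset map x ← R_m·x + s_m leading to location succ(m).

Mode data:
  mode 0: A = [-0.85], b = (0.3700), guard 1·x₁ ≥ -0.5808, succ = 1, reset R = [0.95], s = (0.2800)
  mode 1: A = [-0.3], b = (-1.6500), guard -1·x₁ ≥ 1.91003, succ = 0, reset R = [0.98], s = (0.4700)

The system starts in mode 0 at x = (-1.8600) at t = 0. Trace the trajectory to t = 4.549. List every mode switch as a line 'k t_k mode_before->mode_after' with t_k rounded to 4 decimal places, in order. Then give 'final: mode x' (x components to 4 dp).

1 0.9587 0->1
2 2.2118 1->0
3 2.9085 0->1
4 4.1617 1->0
final: 0 -0.8865

Mode 0: guard c·x = -0.5808 hit at Δt = 0.9587 (t = 0.9587), x⁻ = (-0.5808) → reset → x⁺ = (-0.2718), jump to mode 1
Mode 1: guard c·x = 1.9100 hit at Δt = 1.2531 (t = 2.2118), x⁻ = (-1.9100) → reset → x⁺ = (-1.4018), jump to mode 0
Mode 0: guard c·x = -0.5808 hit at Δt = 0.6967 (t = 2.9085), x⁻ = (-0.5808) → reset → x⁺ = (-0.2718), jump to mode 1
Mode 1: guard c·x = 1.9100 hit at Δt = 1.2531 (t = 4.1617), x⁻ = (-1.9100) → reset → x⁺ = (-1.4018), jump to mode 0
Mode 0: flow for 0.3873 to horizon, guard not reached → x = (-0.8865)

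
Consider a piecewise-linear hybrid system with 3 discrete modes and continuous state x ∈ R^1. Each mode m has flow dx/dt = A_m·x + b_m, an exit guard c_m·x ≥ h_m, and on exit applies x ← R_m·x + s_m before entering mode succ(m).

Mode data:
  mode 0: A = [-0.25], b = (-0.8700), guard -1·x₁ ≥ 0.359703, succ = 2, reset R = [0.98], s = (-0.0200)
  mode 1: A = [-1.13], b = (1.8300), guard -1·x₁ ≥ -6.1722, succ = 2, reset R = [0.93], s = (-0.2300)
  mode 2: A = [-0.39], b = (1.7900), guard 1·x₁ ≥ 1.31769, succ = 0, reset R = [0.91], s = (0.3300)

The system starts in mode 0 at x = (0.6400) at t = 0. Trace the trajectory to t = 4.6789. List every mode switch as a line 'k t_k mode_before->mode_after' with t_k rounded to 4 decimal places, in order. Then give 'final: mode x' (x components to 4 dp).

1 1.1117 0->2
2 2.1795 2->0
3 4.0728 0->2
final: 2 0.6721

Mode 0: guard c·x = 0.3597 hit at Δt = 1.1117 (t = 1.1117), x⁻ = (-0.3597) → reset → x⁺ = (-0.3725), jump to mode 2
Mode 2: guard c·x = 1.3177 hit at Δt = 1.0678 (t = 2.1795), x⁻ = (1.3177) → reset → x⁺ = (1.5291), jump to mode 0
Mode 0: guard c·x = 0.3597 hit at Δt = 1.8933 (t = 4.0728), x⁻ = (-0.3597) → reset → x⁺ = (-0.3725), jump to mode 2
Mode 2: flow for 0.6061 to horizon, guard not reached → x = (0.6721)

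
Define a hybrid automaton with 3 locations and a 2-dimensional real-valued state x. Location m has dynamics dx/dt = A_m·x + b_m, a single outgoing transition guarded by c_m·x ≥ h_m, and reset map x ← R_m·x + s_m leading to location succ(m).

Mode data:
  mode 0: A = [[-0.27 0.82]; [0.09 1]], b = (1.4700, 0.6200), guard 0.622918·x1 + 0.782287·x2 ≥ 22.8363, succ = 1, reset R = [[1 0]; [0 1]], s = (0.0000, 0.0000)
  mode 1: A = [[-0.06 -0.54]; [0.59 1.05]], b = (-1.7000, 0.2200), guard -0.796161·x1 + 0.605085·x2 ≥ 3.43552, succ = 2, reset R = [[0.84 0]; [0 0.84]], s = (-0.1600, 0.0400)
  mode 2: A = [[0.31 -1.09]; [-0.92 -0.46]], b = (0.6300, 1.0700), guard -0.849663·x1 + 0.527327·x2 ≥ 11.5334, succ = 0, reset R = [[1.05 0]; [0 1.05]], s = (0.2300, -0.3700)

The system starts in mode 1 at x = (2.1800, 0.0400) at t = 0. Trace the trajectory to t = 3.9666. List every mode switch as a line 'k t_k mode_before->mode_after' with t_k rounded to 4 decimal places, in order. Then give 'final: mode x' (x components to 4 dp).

1 1.5863 1->2
2 2.8996 2->0
final: 0 4.3257 21.1464

Mode 1: guard c·x = 3.4355 hit at Δt = 1.5863 (t = 1.5863), x⁻ = (-1.8467, 3.2479) → reset → x⁺ = (-1.7112, 2.7682), jump to mode 2
Mode 2: guard c·x = 11.5334 hit at Δt = 1.3133 (t = 2.8996), x⁻ = (-9.1432, 7.1393) → reset → x⁺ = (-9.3704, 7.1262), jump to mode 0
Mode 0: flow for 1.0670 to horizon, guard not reached → x = (4.3257, 21.1464)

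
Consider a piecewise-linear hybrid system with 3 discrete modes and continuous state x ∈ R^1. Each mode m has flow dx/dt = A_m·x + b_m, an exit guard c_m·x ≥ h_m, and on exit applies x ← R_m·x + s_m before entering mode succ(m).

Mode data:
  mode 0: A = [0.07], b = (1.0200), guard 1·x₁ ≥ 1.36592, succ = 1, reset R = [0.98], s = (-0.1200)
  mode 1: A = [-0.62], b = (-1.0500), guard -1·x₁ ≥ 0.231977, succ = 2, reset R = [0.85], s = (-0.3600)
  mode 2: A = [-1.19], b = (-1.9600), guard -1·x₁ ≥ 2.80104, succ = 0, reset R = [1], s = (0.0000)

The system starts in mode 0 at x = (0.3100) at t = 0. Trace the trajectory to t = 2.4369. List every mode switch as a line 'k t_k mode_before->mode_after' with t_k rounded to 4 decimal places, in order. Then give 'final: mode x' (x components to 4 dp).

1 0.9793 0->1
2 2.0912 1->2
final: 2 -0.9248

Mode 0: guard c·x = 1.3659 hit at Δt = 0.9793 (t = 0.9793), x⁻ = (1.3659) → reset → x⁺ = (1.2186), jump to mode 1
Mode 1: guard c·x = 0.2320 hit at Δt = 1.1119 (t = 2.0912), x⁻ = (-0.2320) → reset → x⁺ = (-0.5572), jump to mode 2
Mode 2: flow for 0.3457 to horizon, guard not reached → x = (-0.9248)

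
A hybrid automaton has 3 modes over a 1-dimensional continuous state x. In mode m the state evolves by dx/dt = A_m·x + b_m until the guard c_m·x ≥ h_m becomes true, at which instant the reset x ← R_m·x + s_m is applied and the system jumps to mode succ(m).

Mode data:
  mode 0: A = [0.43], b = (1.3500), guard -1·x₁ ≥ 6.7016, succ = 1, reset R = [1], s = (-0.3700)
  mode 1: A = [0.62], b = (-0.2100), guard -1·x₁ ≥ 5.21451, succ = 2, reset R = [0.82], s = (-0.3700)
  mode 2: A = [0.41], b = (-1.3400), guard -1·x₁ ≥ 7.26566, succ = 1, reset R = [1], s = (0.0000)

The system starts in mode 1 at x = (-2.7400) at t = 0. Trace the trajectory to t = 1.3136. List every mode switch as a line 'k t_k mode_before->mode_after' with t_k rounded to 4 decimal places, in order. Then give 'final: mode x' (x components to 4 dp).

Mode 1: guard c·x = 5.2145 hit at Δt = 0.9514 (t = 0.9514), x⁻ = (-5.2145) → reset → x⁺ = (-4.6459), jump to mode 2
Mode 2: flow for 0.3622 to horizon, guard not reached → x = (-5.9129)

1 0.9514 1->2
final: 2 -5.9129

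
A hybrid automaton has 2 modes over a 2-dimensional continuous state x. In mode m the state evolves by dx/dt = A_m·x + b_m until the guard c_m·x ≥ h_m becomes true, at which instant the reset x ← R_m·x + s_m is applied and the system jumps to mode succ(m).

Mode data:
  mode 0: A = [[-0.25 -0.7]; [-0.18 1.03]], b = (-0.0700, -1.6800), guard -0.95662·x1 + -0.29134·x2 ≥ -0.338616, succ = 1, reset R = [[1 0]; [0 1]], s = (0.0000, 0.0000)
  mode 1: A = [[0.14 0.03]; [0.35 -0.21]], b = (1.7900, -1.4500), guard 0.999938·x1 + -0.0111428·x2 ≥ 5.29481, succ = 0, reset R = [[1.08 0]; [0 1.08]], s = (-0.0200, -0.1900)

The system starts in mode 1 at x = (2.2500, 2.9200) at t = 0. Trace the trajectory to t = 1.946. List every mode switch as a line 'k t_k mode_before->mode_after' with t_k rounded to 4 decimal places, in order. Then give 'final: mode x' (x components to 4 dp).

Mode 1: guard c·x = 5.2948 hit at Δt = 1.2866 (t = 1.2866), x⁻ = (5.3185, 2.0973) → reset → x⁺ = (5.7240, 2.0750), jump to mode 0
Mode 0: flow for 0.6594 to horizon, guard not reached → x = (4.0146, 1.6696)

1 1.2866 1->0
final: 0 4.0146 1.6696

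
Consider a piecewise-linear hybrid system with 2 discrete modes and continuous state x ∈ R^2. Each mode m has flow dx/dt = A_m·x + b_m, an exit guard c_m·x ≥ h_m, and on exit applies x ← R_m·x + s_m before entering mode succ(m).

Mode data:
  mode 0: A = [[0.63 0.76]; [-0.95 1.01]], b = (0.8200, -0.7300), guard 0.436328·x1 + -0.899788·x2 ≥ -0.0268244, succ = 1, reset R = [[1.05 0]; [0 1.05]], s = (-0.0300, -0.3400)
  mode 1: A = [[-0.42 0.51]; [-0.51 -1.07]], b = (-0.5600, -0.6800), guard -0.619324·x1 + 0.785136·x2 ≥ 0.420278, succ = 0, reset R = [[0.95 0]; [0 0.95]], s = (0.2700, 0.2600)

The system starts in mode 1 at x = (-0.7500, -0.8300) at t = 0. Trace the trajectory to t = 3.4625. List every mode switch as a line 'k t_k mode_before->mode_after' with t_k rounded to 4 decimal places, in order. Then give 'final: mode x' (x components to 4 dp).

1 0.9570 1->0
2 1.8548 0->1
3 2.8203 1->0
final: 0 -0.5860 -0.1804

Mode 1: guard c·x = 0.4203 hit at Δt = 0.9570 (t = 0.9570), x⁻ = (-1.1745, -0.3911) → reset → x⁺ = (-0.8457, -0.1116), jump to mode 0
Mode 0: guard c·x = -0.0268 hit at Δt = 0.8978 (t = 1.8548), x⁻ = (-0.6491, -0.2849) → reset → x⁺ = (-0.7115, -0.6392), jump to mode 1
Mode 1: guard c·x = 0.4203 hit at Δt = 0.9655 (t = 2.8203), x⁻ = (-1.1089, -0.3394) → reset → x⁺ = (-0.7834, -0.0624), jump to mode 0
Mode 0: flow for 0.6422 to horizon, guard not reached → x = (-0.5860, -0.1804)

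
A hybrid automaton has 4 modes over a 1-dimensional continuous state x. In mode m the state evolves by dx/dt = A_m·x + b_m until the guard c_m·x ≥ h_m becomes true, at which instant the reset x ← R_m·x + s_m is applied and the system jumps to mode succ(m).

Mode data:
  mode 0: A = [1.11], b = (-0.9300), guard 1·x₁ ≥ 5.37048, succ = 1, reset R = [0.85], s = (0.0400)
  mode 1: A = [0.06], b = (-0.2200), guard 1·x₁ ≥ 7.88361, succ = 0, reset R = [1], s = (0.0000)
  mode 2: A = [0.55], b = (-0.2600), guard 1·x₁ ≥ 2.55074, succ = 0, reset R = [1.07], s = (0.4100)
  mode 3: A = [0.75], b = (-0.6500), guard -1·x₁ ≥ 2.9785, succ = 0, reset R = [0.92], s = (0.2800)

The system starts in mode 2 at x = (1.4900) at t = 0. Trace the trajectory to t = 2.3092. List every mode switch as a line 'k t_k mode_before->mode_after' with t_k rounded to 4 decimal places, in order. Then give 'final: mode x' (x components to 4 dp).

1 1.2987 2->0
2 1.9093 0->1
final: 1 4.6277

Mode 2: guard c·x = 2.5507 hit at Δt = 1.2987 (t = 1.2987), x⁻ = (2.5507) → reset → x⁺ = (3.1393), jump to mode 0
Mode 0: guard c·x = 5.3705 hit at Δt = 0.6106 (t = 1.9093), x⁻ = (5.3705) → reset → x⁺ = (4.6049), jump to mode 1
Mode 1: flow for 0.3999 to horizon, guard not reached → x = (4.6277)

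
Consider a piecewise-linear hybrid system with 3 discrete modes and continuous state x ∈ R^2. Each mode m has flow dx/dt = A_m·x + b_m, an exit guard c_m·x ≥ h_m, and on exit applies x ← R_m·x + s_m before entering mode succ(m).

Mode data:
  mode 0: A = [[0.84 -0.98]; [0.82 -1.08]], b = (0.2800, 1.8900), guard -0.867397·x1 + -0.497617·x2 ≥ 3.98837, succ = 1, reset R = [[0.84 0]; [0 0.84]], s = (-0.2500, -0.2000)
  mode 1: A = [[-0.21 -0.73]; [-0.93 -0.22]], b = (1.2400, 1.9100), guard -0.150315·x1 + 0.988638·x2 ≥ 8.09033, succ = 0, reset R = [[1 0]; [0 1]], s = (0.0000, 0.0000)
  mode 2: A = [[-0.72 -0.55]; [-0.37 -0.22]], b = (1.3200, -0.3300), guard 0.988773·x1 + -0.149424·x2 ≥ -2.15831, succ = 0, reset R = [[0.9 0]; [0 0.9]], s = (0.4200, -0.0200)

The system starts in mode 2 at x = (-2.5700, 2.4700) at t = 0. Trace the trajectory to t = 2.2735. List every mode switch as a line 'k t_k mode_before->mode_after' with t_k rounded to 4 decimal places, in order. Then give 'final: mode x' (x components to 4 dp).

Mode 2: guard c·x = -2.1583 hit at Δt = 0.4944 (t = 0.4944), x⁻ = (-1.8147, 2.4359) → reset → x⁺ = (-1.2132, 2.1723), jump to mode 0
Mode 0: guard c·x = 3.9884 hit at Δt = 1.0384 (t = 1.5328), x⁻ = (-4.7389, 0.2455) → reset → x⁺ = (-4.2307, 0.0062), jump to mode 1
Mode 1: flow for 0.7407 to horizon, guard not reached → x = (-3.7708, 3.7402)

1 0.4944 2->0
2 1.5328 0->1
final: 1 -3.7708 3.7402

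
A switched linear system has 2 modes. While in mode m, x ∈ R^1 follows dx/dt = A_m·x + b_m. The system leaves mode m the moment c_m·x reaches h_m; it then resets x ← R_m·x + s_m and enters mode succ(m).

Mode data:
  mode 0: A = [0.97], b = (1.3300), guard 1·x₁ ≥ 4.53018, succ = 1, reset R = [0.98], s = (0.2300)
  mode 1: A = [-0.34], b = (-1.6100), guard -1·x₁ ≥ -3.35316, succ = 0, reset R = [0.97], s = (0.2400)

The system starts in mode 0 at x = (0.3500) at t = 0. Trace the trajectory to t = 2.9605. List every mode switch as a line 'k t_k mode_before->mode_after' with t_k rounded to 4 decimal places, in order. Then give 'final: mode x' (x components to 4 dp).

1 1.2703 0->1
2 1.7138 1->0
3 1.9132 0->1
4 2.3567 1->0
5 2.5560 0->1
final: 1 3.4612

Mode 0: guard c·x = 4.5302 hit at Δt = 1.2703 (t = 1.2703), x⁻ = (4.5302) → reset → x⁺ = (4.6696), jump to mode 1
Mode 1: guard c·x = -3.3532 hit at Δt = 0.4435 (t = 1.7138), x⁻ = (3.3532) → reset → x⁺ = (3.4926), jump to mode 0
Mode 0: guard c·x = 4.5302 hit at Δt = 0.1994 (t = 1.9132), x⁻ = (4.5302) → reset → x⁺ = (4.6696), jump to mode 1
Mode 1: guard c·x = -3.3532 hit at Δt = 0.4435 (t = 2.3567), x⁻ = (3.3532) → reset → x⁺ = (3.4926), jump to mode 0
Mode 0: guard c·x = 4.5302 hit at Δt = 0.1994 (t = 2.5560), x⁻ = (4.5302) → reset → x⁺ = (4.6696), jump to mode 1
Mode 1: flow for 0.4045 to horizon, guard not reached → x = (3.4612)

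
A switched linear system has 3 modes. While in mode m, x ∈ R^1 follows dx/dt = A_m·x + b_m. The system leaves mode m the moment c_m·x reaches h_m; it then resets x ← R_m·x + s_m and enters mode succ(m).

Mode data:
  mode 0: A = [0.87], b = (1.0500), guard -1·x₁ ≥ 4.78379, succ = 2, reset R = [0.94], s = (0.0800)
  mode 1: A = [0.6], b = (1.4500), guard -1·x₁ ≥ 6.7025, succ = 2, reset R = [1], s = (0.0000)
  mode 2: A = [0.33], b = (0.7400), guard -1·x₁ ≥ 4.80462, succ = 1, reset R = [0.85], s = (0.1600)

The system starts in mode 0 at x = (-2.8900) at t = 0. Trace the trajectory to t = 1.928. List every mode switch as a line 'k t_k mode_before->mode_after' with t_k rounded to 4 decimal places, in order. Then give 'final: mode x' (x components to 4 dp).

Mode 0: guard c·x = 4.7838 hit at Δt = 0.8665 (t = 0.8665), x⁻ = (-4.7838) → reset → x⁺ = (-4.4168), jump to mode 2
Mode 2: guard c·x = 4.8046 hit at Δt = 0.4974 (t = 1.3639), x⁻ = (-4.8046) → reset → x⁺ = (-3.9239), jump to mode 1
Mode 1: flow for 0.5641 to horizon, guard not reached → x = (-4.5310)

1 0.8665 0->2
2 1.3639 2->1
final: 1 -4.5310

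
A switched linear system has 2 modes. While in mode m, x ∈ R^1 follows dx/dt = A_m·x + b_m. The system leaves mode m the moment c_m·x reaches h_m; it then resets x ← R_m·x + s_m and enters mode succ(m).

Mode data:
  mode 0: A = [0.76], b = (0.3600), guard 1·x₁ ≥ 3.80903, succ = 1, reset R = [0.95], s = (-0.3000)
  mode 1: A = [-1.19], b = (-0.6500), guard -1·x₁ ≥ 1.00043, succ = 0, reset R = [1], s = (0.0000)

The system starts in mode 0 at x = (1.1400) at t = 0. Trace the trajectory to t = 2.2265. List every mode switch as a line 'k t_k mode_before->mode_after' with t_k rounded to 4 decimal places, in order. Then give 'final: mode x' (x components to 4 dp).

Mode 0: guard c·x = 3.8090 hit at Δt = 1.2843 (t = 1.2843), x⁻ = (3.8090) → reset → x⁺ = (3.3186), jump to mode 1
Mode 1: flow for 0.9422 to horizon, guard not reached → x = (0.7132)

1 1.2843 0->1
final: 1 0.7132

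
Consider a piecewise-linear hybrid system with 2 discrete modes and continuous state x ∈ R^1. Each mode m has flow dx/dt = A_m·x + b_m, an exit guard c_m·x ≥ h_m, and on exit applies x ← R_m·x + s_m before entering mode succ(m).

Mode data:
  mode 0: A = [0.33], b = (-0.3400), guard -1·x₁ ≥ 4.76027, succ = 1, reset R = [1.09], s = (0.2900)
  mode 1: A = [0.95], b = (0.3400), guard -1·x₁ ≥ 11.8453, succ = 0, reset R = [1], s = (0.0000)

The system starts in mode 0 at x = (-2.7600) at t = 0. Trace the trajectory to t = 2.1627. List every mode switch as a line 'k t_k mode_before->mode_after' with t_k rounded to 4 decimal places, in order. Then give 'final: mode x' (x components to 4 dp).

Mode 0: guard c·x = 4.7603 hit at Δt = 1.2842 (t = 1.2842), x⁻ = (-4.7603) → reset → x⁺ = (-4.8987), jump to mode 1
Mode 1: flow for 0.8785 to horizon, guard not reached → x = (-10.8192)

1 1.2842 0->1
final: 1 -10.8192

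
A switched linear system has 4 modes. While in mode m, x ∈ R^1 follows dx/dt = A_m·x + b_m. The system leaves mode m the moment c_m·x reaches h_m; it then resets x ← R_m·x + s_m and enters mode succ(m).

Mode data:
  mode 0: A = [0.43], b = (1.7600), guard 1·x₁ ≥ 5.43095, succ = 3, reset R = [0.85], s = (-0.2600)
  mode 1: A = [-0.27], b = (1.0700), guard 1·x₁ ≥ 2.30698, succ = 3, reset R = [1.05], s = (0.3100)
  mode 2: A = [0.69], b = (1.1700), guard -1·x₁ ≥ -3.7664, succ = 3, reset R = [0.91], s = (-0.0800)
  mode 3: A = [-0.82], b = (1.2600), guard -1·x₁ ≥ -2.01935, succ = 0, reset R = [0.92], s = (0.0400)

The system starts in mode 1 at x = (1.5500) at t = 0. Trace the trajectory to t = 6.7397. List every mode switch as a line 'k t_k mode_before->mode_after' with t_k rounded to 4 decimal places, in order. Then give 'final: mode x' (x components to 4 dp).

1 1.3943 1->3
2 2.5004 3->0
3 3.5785 0->3
4 5.7308 3->0
final: 0 5.1519

Mode 1: guard c·x = 2.3070 hit at Δt = 1.3943 (t = 1.3943), x⁻ = (2.3070) → reset → x⁺ = (2.7323), jump to mode 3
Mode 3: guard c·x = -2.0194 hit at Δt = 1.1061 (t = 2.5004), x⁻ = (2.0194) → reset → x⁺ = (1.8978), jump to mode 0
Mode 0: guard c·x = 5.4310 hit at Δt = 1.0781 (t = 3.5785), x⁻ = (5.4309) → reset → x⁺ = (4.3563), jump to mode 3
Mode 3: guard c·x = -2.0194 hit at Δt = 2.1523 (t = 5.7308), x⁻ = (2.0194) → reset → x⁺ = (1.8978), jump to mode 0
Mode 0: flow for 1.0089 to horizon, guard not reached → x = (5.1519)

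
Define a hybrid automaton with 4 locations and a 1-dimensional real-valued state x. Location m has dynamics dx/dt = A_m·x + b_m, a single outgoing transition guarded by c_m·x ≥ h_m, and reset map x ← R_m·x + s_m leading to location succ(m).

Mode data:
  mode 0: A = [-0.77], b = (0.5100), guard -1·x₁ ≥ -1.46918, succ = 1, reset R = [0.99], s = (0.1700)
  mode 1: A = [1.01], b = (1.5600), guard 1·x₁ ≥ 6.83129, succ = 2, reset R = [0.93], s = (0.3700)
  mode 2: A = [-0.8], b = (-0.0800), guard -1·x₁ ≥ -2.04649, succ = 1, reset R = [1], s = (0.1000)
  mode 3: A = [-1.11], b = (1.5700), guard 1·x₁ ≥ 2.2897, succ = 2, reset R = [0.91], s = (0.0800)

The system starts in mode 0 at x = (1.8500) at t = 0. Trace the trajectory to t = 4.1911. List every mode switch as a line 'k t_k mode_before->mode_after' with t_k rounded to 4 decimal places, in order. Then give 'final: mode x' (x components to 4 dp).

Mode 0: guard c·x = -1.4692 hit at Δt = 0.5021 (t = 0.5021), x⁻ = (1.4692) → reset → x⁺ = (1.6245), jump to mode 1
Mode 1: guard c·x = 6.8313 hit at Δt = 0.9623 (t = 1.4644), x⁻ = (6.8313) → reset → x⁺ = (6.7231), jump to mode 2
Mode 2: guard c·x = -2.0465 hit at Δt = 1.4456 (t = 2.9100), x⁻ = (2.0465) → reset → x⁺ = (2.1465), jump to mode 1
Mode 1: guard c·x = 6.8313 hit at Δt = 0.8113 (t = 3.7213), x⁻ = (6.8313) → reset → x⁺ = (6.7231), jump to mode 2
Mode 2: flow for 0.4698 to horizon, guard not reached → x = (4.5856)

1 0.5021 0->1
2 1.4644 1->2
3 2.9100 2->1
4 3.7213 1->2
final: 2 4.5856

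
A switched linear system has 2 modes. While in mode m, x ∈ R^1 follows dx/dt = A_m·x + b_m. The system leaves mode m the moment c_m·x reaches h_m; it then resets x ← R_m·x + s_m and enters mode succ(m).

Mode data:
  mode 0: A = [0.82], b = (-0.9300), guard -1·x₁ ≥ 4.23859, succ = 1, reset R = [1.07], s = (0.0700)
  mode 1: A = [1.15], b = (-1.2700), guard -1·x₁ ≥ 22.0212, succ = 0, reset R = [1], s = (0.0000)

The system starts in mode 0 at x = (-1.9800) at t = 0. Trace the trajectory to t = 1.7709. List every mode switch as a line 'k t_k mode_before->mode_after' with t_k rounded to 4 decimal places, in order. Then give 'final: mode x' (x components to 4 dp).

Mode 0: guard c·x = 4.2386 hit at Δt = 0.6651 (t = 0.6651), x⁻ = (-4.2386) → reset → x⁺ = (-4.4653), jump to mode 1
Mode 1: flow for 1.1058 to horizon, guard not reached → x = (-18.7615)

1 0.6651 0->1
final: 1 -18.7615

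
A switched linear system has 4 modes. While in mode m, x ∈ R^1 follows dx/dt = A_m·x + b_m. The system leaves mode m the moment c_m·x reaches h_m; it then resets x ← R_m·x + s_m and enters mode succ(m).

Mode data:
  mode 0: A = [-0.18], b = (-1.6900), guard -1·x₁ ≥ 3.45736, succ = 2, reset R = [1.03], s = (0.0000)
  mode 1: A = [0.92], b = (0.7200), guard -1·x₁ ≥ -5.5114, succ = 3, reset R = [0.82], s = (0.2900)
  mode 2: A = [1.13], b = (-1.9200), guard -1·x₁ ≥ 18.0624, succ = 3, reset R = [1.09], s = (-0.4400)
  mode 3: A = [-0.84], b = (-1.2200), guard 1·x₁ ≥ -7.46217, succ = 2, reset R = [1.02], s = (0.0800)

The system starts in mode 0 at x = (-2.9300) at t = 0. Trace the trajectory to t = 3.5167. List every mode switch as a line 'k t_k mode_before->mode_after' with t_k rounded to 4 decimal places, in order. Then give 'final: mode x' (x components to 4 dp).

1 0.4732 0->2
2 1.6445 2->3
3 2.9943 3->2
final: 2 -14.9580

Mode 0: guard c·x = 3.4574 hit at Δt = 0.4732 (t = 0.4732), x⁻ = (-3.4574) → reset → x⁺ = (-3.5611), jump to mode 2
Mode 2: guard c·x = 18.0624 hit at Δt = 1.1713 (t = 1.6445), x⁻ = (-18.0624) → reset → x⁺ = (-20.1280), jump to mode 3
Mode 3: guard c·x = -7.4622 hit at Δt = 1.3498 (t = 2.9943), x⁻ = (-7.4622) → reset → x⁺ = (-7.5314), jump to mode 2
Mode 2: flow for 0.5224 to horizon, guard not reached → x = (-14.9580)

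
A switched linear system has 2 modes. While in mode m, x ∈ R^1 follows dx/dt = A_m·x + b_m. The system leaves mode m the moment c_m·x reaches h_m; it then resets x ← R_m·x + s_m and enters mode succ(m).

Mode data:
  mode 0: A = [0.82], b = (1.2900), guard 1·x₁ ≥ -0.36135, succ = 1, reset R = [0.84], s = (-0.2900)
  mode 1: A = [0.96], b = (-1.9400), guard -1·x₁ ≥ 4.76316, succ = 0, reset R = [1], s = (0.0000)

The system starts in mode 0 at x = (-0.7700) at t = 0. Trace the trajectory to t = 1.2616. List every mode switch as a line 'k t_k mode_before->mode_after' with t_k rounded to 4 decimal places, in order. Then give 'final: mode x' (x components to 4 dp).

1 0.5016 0->1
final: 1 -3.4020

Mode 0: guard c·x = -0.3614 hit at Δt = 0.5016 (t = 0.5016), x⁻ = (-0.3613) → reset → x⁺ = (-0.5935), jump to mode 1
Mode 1: flow for 0.7600 to horizon, guard not reached → x = (-3.4020)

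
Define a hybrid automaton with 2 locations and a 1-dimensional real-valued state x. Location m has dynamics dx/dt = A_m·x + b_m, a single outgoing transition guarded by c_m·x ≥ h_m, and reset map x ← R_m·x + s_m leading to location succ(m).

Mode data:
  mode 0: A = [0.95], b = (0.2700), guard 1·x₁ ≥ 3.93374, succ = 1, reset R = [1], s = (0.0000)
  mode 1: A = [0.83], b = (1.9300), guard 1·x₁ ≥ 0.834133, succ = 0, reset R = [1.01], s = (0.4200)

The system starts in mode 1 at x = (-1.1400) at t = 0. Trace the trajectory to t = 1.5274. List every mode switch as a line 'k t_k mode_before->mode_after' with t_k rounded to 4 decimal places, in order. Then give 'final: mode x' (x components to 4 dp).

1 1.1812 1->0
final: 0 1.8648

Mode 1: guard c·x = 0.8341 hit at Δt = 1.1812 (t = 1.1812), x⁻ = (0.8341) → reset → x⁺ = (1.2625), jump to mode 0
Mode 0: flow for 0.3462 to horizon, guard not reached → x = (1.8648)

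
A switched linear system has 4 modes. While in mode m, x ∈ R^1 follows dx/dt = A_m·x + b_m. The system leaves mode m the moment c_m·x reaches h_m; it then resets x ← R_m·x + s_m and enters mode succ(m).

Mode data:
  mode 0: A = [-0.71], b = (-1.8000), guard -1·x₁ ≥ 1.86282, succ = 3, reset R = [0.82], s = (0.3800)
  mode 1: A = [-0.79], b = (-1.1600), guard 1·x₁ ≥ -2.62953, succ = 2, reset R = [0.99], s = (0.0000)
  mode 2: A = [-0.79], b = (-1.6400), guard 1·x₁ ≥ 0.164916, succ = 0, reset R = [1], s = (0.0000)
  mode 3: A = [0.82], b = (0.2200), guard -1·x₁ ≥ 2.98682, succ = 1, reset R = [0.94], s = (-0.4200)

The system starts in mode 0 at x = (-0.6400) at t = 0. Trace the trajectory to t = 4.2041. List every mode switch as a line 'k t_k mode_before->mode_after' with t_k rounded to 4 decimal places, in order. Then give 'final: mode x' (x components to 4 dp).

1 1.4595 0->3
2 2.8361 3->1
3 3.3620 1->2
final: 2 -2.3470

Mode 0: guard c·x = 1.8628 hit at Δt = 1.4595 (t = 1.4595), x⁻ = (-1.8628) → reset → x⁺ = (-1.1475), jump to mode 3
Mode 3: guard c·x = 2.9868 hit at Δt = 1.3766 (t = 2.8361), x⁻ = (-2.9868) → reset → x⁺ = (-3.2276), jump to mode 1
Mode 1: guard c·x = -2.6295 hit at Δt = 0.5259 (t = 3.3620), x⁻ = (-2.6295) → reset → x⁺ = (-2.6032), jump to mode 2
Mode 2: flow for 0.8421 to horizon, guard not reached → x = (-2.3470)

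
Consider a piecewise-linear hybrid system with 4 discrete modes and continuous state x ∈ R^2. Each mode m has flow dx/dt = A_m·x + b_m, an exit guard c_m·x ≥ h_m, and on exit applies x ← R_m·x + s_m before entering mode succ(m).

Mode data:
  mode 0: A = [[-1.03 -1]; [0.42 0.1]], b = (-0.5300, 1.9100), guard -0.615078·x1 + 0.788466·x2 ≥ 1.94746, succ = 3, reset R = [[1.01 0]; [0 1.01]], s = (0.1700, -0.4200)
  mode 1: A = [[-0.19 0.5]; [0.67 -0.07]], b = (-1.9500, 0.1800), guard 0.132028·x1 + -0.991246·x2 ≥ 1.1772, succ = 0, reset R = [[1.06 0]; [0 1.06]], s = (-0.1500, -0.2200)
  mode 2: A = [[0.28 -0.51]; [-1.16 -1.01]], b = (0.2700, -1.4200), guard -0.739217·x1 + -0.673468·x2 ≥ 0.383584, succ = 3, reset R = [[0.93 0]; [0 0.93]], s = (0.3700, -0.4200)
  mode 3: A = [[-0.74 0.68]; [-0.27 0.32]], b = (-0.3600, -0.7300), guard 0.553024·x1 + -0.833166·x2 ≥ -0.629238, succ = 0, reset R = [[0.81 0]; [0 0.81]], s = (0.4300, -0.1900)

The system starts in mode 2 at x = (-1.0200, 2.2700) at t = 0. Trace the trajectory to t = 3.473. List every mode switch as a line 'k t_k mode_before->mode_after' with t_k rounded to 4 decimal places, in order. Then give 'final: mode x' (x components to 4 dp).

Mode 2: guard c·x = 0.3836 hit at Δt = 0.6673 (t = 0.6673), x⁻ = (-1.6600, 1.2525) → reset → x⁺ = (-1.1738, 0.7448), jump to mode 3
Mode 3: guard c·x = -0.6292 hit at Δt = 1.0331 (t = 1.7004), x⁻ = (-0.5218, 0.4089) → reset → x⁺ = (0.0073, 0.1412), jump to mode 0
Mode 0: guard c·x = 1.9475 hit at Δt = 0.8763 (t = 2.5767), x⁻ = (-0.9266, 1.7471) → reset → x⁺ = (-0.7659, 1.3446), jump to mode 3
Mode 3: flow for 0.8963 to horizon, guard not reached → x = (-0.0732, 1.1421)

1 0.6673 2->3
2 1.7004 3->0
3 2.5767 0->3
final: 3 -0.0732 1.1421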